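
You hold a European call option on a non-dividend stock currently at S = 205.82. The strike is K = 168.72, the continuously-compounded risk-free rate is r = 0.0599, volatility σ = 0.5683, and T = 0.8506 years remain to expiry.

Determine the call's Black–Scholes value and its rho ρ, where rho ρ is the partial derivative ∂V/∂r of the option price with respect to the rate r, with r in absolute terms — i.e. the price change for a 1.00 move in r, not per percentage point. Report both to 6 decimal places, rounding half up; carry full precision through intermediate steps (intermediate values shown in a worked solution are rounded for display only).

price = 64.682300
ρ = 79.766889

σ√T = 0.5683·√0.8506 = 0.524132
d₁ = (ln(S/K) + (r+σ²/2)T) / (σ√T) = (ln(205.82/168.72) + (0.0599+0.5683²/2)·0.8506) / 0.524132 = (0.198761 + 0.188308) / 0.524132 = 0.738497
d₂ = d₁ − σ√T = 0.738497 − 0.524132 = 0.214365
e^{−rT} = e^{−0.0599·0.8506} = 0.950325
N(d₁) = 0.769894,  N(d₂) = 0.584869
Call price V = S·N(d₁) − K·e^{−rT}·N(d₂) = 158.459504 − 93.777204 = 64.682300
ρ = K·T·e^{−rT}·N(d₂) = 79.766889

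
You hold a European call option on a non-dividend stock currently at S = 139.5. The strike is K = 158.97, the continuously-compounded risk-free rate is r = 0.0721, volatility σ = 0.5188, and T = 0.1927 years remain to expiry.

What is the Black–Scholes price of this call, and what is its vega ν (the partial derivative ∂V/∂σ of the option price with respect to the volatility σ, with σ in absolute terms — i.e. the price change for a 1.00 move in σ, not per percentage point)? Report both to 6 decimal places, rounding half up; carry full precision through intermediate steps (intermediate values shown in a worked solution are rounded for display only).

price = 6.509257
ν = 22.562580

σ√T = 0.5188·√0.1927 = 0.227741
d₁ = (ln(S/K) + (r+σ²/2)T) / (σ√T) = (ln(139.5/158.97) + (0.0721+0.5188²/2)·0.1927) / 0.227741 = (-0.130651 + 0.039827) / 0.227741 = -0.398806
d₂ = d₁ − σ√T = -0.398806 − 0.227741 = -0.626546
e^{−rT} = e^{−0.0721·0.1927} = 0.986202
N(d₁) = 0.345018,  N(d₂) = 0.265478
Call price V = S·N(d₁) − K·e^{−rT}·N(d₂) = 48.130043 − 41.620786 = 6.509257
φ(d₁) = (1/√(2π))·e^{−d₁²/2} = 0.368446
ν = S·φ(d₁)·√T = 22.562580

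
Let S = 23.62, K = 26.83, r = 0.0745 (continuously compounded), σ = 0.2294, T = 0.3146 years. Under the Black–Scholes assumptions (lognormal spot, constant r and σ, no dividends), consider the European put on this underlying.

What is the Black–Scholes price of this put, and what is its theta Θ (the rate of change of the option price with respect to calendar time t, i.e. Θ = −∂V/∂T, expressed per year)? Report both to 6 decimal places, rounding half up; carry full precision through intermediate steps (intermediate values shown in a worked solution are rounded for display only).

σ√T = 0.2294·√0.3146 = 0.128669
d₁ = (ln(S/K) + (r+σ²/2)T) / (σ√T) = (ln(23.62/26.83) + (0.0745+0.2294²/2)·0.3146) / 0.128669 = (-0.127427 + 0.031716) / 0.128669 = -0.743859
d₂ = d₁ − σ√T = -0.743859 − 0.128669 = -0.872528
e^{−rT} = e^{−0.0745·0.3146} = 0.976835
N(−d₁) = 0.771519,  N(−d₂) = 0.808540
Put price V = K·e^{−rT}·N(−d₂) − S·N(−d₁) = 21.190596 − 18.223281 = 2.967314
φ(d₁) = (1/√(2π))·e^{−d₁²/2} = 0.302522
Θ = −S·φ(d₁)·σ/(2√T) + r·K·e^{−rT}·N(−d₂) = −1.461237 + 1.578699 = 0.117462

price = 2.967314
Θ = 0.117462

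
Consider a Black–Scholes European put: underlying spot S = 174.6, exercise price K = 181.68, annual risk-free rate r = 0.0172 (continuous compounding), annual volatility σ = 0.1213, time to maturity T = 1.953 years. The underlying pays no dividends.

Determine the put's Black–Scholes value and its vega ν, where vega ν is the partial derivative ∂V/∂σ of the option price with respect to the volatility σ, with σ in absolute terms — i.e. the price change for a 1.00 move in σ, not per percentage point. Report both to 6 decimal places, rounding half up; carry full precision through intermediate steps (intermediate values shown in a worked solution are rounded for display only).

price = 12.377032
ν = 97.229050

σ√T = 0.1213·√1.953 = 0.169516
d₁ = (ln(S/K) + (r+σ²/2)T) / (σ√T) = (ln(174.6/181.68) + (0.0172+0.1213²/2)·1.953) / 0.169516 = (-0.039749 + 0.047960) / 0.169516 = 0.048433
d₂ = d₁ − σ√T = 0.048433 − 0.169516 = -0.121083
e^{−rT} = e^{−0.0172·1.953} = 0.966966
N(−d₁) = 0.480685,  N(−d₂) = 0.548187
Put price V = K·e^{−rT}·N(−d₂) − S·N(−d₁) = 96.304704 − 83.927673 = 12.377032
φ(d₁) = (1/√(2π))·e^{−d₁²/2} = 0.398475
ν = S·φ(d₁)·√T = 97.229050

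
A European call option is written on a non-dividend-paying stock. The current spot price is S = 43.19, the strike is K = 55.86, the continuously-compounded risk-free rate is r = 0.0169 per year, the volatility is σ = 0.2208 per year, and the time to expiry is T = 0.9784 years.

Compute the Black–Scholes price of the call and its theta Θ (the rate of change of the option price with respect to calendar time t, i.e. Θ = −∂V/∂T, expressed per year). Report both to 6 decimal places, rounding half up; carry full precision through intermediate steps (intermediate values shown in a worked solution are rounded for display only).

price = 0.724174
Θ = -1.279511

σ√T = 0.2208·√0.9784 = 0.218402
d₁ = (ln(S/K) + (r+σ²/2)T) / (σ√T) = (ln(43.19/55.86) + (0.0169+0.2208²/2)·0.9784) / 0.218402 = (-0.257240 + 0.040385) / 0.218402 = -0.992914
d₂ = d₁ − σ√T = -0.992914 − 0.218402 = -1.211317
e^{−rT} = e^{−0.0169·0.9784} = 0.983601
N(d₁) = 0.160376,  N(d₂) = 0.112887
Call price V = S·N(d₁) − K·e^{−rT}·N(d₂) = 6.926633 − 6.202459 = 0.724174
φ(d₁) = (1/√(2π))·e^{−d₁²/2} = 0.243685
Θ = −S·φ(d₁)·σ/(2√T) − r·K·e^{−rT}·N(d₂) = −1.174690 − 0.104822 = -1.279511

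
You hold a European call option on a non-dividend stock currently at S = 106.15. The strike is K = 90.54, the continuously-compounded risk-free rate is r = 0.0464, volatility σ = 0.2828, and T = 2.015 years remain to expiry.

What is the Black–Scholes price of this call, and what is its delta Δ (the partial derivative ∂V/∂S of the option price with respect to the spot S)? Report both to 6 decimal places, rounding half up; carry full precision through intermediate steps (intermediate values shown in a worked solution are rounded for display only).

price = 29.665495
Δ = 0.796689

σ√T = 0.2828·√2.015 = 0.401437
d₁ = (ln(S/K) + (r+σ²/2)T) / (σ√T) = (ln(106.15/90.54) + (0.0464+0.2828²/2)·2.015) / 0.401437 = (0.159061 + 0.174072) / 0.401437 = 0.829852
d₂ = d₁ − σ√T = 0.829852 − 0.401437 = 0.428416
e^{−rT} = e^{−0.0464·2.015} = 0.910742
N(d₁) = 0.796689,  N(d₂) = 0.665826
Call price V = S·N(d₁) − K·e^{−rT}·N(d₂) = 84.568525 − 54.903030 = 29.665495
Δ = N(d₁) = 0.796689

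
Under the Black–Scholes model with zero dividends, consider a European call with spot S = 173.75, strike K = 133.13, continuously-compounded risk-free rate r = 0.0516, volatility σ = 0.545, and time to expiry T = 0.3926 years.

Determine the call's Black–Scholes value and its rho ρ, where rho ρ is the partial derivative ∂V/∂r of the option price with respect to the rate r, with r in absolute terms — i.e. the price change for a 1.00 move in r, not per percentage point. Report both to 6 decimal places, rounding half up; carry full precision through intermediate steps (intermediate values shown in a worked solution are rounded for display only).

price = 49.005043
ρ = 38.314434

σ√T = 0.545·√0.3926 = 0.341485
d₁ = (ln(S/K) + (r+σ²/2)T) / (σ√T) = (ln(173.75/133.13) + (0.0516+0.545²/2)·0.3926) / 0.341485 = (0.266291 + 0.078564) / 0.341485 = 1.009870
d₂ = d₁ − σ√T = 1.009870 − 0.341485 = 0.668385
e^{−rT} = e^{−0.0516·0.3926} = 0.979946
N(d₁) = 0.843721,  N(d₂) = 0.748056
Call price V = S·N(d₁) − K·e^{−rT}·N(d₂) = 146.596571 − 97.591528 = 49.005043
ρ = K·T·e^{−rT}·N(d₂) = 38.314434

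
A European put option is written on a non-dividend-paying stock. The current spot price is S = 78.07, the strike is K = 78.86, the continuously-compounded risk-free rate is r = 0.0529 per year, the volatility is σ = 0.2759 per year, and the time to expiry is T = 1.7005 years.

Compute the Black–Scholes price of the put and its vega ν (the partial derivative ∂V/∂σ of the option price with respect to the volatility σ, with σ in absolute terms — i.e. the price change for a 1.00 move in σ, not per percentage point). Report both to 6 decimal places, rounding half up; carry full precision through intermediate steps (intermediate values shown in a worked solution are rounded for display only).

σ√T = 0.2759·√1.7005 = 0.359782
d₁ = (ln(S/K) + (r+σ²/2)T) / (σ√T) = (ln(78.07/78.86) + (0.0529+0.2759²/2)·1.7005) / 0.359782 = (-0.010068 + 0.154678) / 0.359782 = 0.401937
d₂ = d₁ − σ√T = 0.401937 − 0.359782 = 0.042155
e^{−rT} = e^{−0.0529·1.7005} = 0.913971
N(−d₁) = 0.343865,  N(−d₂) = 0.483188
Put price V = K·e^{−rT}·N(−d₂) − S·N(−d₁) = 34.826121 − 26.845555 = 7.980565
φ(d₁) = (1/√(2π))·e^{−d₁²/2} = 0.367984
ν = S·φ(d₁)·√T = 37.462926

price = 7.980565
ν = 37.462926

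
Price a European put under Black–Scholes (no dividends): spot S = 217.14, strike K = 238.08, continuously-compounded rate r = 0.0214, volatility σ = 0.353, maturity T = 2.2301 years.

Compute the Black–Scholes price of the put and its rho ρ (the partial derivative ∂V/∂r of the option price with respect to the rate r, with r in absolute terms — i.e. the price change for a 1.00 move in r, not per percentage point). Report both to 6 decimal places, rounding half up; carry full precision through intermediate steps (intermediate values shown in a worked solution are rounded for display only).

σ√T = 0.353·√2.2301 = 0.527153
d₁ = (ln(S/K) + (r+σ²/2)T) / (σ√T) = (ln(217.14/238.08) + (0.0214+0.353²/2)·2.2301) / 0.527153 = (-0.092064 + 0.186669) / 0.527153 = 0.179464
d₂ = d₁ − σ√T = 0.179464 − 0.527153 = -0.347689
e^{−rT} = e^{−0.0214·2.2301} = 0.953397
N(−d₁) = 0.428787,  N(−d₂) = 0.635963
Put price V = K·e^{−rT}·N(−d₂) − S·N(−d₁) = 144.353928 − 93.106753 = 51.247176
ρ = −K·T·e^{−rT}·N(−d₂) = -321.923696

price = 51.247176
ρ = -321.923696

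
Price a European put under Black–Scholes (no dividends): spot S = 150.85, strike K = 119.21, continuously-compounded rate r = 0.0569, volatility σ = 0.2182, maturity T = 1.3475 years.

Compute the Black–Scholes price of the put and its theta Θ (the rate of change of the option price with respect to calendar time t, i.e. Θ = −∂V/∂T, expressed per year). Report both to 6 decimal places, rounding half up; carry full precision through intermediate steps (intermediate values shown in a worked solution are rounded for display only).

σ√T = 0.2182·√1.3475 = 0.253291
d₁ = (ln(S/K) + (r+σ²/2)T) / (σ√T) = (ln(150.85/119.21) + (0.0569+0.2182²/2)·1.3475) / 0.253291 = (0.235399 + 0.108751) / 0.253291 = 1.358716
d₂ = d₁ − σ√T = 1.358716 − 0.253291 = 1.105426
e^{−rT} = e^{−0.0569·1.3475} = 0.926193
N(−d₁) = 0.087118,  N(−d₂) = 0.134488
Put price V = K·e^{−rT}·N(−d₂) − S·N(−d₁) = 14.848968 − 13.141786 = 1.707183
φ(d₁) = (1/√(2π))·e^{−d₁²/2} = 0.158501
Θ = −S·φ(d₁)·σ/(2√T) + r·K·e^{−rT}·N(−d₂) = −2.247181 + 0.844906 = -1.402274

price = 1.707183
Θ = -1.402274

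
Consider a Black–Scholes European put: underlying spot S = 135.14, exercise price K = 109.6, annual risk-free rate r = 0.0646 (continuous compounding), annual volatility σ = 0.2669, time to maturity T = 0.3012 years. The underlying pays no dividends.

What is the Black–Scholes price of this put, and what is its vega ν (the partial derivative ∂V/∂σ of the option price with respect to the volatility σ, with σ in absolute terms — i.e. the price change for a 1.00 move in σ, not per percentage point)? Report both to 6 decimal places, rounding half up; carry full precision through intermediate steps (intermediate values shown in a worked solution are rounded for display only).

price = 0.446714
ν = 7.759491

σ√T = 0.2669·√0.3012 = 0.146479
d₁ = (ln(S/K) + (r+σ²/2)T) / (σ√T) = (ln(135.14/109.6) + (0.0646+0.2669²/2)·0.3012) / 0.146479 = (0.209474 + 0.030186) / 0.146479 = 1.636133
d₂ = d₁ − σ√T = 1.636133 − 0.146479 = 1.489654
e^{−rT} = e^{−0.0646·0.3012} = 0.980731
N(−d₁) = 0.050906,  N(−d₂) = 0.068158
Put price V = K·e^{−rT}·N(−d₂) − S·N(−d₁) = 7.326134 − 6.879420 = 0.446714
φ(d₁) = (1/√(2π))·e^{−d₁²/2} = 0.104622
ν = S·φ(d₁)·√T = 7.759491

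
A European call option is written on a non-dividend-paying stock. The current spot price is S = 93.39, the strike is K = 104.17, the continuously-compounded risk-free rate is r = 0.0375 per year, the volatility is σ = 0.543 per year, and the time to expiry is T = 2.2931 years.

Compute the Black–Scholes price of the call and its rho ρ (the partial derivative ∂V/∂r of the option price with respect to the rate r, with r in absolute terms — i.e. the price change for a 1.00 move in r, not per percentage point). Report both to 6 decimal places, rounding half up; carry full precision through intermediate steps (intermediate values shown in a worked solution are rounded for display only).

price = 29.057137
ρ = 72.372862

σ√T = 0.543·√2.2931 = 0.822264
d₁ = (ln(S/K) + (r+σ²/2)T) / (σ√T) = (ln(93.39/104.17) + (0.0375+0.543²/2)·2.2931) / 0.822264 = (-0.109240 + 0.424050) / 0.822264 = 0.382858
d₂ = d₁ − σ√T = 0.382858 − 0.822264 = -0.439406
e^{−rT} = e^{−0.0375·2.2931} = 0.917602
N(d₁) = 0.649088,  N(d₂) = 0.330184
Call price V = S·N(d₁) − K·e^{−rT}·N(d₂) = 60.618282 − 31.561145 = 29.057137
ρ = K·T·e^{−rT}·N(d₂) = 72.372862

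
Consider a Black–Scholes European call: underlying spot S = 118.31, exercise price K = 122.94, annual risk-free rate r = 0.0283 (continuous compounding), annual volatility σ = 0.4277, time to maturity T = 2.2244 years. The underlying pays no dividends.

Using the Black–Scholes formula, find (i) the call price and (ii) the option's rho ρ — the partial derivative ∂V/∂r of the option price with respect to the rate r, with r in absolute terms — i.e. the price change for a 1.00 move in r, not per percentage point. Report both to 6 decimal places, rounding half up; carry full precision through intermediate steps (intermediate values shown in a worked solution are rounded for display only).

price = 30.702001
ρ = 100.035198

σ√T = 0.4277·√2.2244 = 0.637890
d₁ = (ln(S/K) + (r+σ²/2)T) / (σ√T) = (ln(118.31/122.94) + (0.0283+0.4277²/2)·2.2244) / 0.637890 = (-0.038388 + 0.266402) / 0.637890 = 0.357451
d₂ = d₁ − σ√T = 0.357451 − 0.637890 = -0.280439
e^{−rT} = e^{−0.0283·2.2244} = 0.938990
N(d₁) = 0.639623,  N(d₂) = 0.389570
Call price V = S·N(d₁) − K·e^{−rT}·N(d₂) = 75.673768 − 44.971767 = 30.702001
ρ = K·T·e^{−rT}·N(d₂) = 100.035198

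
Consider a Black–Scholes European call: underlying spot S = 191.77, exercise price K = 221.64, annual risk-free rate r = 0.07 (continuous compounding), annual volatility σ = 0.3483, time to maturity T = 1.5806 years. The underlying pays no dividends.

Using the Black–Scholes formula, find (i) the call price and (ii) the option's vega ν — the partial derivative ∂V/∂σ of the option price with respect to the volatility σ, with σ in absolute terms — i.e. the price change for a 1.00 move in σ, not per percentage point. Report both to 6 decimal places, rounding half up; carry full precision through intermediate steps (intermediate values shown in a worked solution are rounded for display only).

price = 30.585062
ν = 95.231902

σ√T = 0.3483·√1.5806 = 0.437889
d₁ = (ln(S/K) + (r+σ²/2)T) / (σ√T) = (ln(191.77/221.64) + (0.07+0.3483²/2)·1.5806) / 0.437889 = (-0.144758 + 0.206516) / 0.437889 = 0.141035
d₂ = d₁ − σ√T = 0.141035 − 0.437889 = -0.296854
e^{−rT} = e^{−0.07·1.5806} = 0.895259
N(d₁) = 0.556079,  N(d₂) = 0.383289
Call price V = S·N(d₁) − K·e^{−rT}·N(d₂) = 106.639265 − 76.054203 = 30.585062
φ(d₁) = (1/√(2π))·e^{−d₁²/2} = 0.394994
ν = S·φ(d₁)·√T = 95.231902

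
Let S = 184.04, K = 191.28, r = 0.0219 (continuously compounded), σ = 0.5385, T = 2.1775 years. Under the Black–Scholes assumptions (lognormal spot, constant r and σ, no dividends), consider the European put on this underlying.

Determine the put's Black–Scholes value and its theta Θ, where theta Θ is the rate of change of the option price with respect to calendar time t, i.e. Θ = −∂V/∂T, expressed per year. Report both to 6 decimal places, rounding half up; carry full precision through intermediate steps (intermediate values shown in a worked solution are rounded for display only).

σ√T = 0.5385·√2.1775 = 0.794630
d₁ = (ln(S/K) + (r+σ²/2)T) / (σ√T) = (ln(184.04/191.28) + (0.0219+0.5385²/2)·2.1775) / 0.794630 = (-0.038585 + 0.363405) / 0.794630 = 0.408769
d₂ = d₁ − σ√T = 0.408769 − 0.794630 = -0.385860
e^{−rT} = e^{−0.0219·2.1775} = 0.953432
N(−d₁) = 0.341354,  N(−d₂) = 0.650200
Put price V = K·e^{−rT}·N(−d₂) − S·N(−d₁) = 118.578567 − 62.822879 = 55.755687
φ(d₁) = (1/√(2π))·e^{−d₁²/2} = 0.366967
Θ = −S·φ(d₁)·σ/(2√T) + r·K·e^{−rT}·N(−d₂) = −12.322967 + 2.596871 = -9.726096

price = 55.755687
Θ = -9.726096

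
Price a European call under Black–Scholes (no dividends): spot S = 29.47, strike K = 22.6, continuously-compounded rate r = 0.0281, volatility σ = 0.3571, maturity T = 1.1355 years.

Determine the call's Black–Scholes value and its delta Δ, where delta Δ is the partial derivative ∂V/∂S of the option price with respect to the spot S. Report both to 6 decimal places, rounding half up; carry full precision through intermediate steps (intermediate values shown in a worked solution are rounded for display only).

price = 8.767518
Δ = 0.834383

σ√T = 0.3571·√1.1355 = 0.380525
d₁ = (ln(S/K) + (r+σ²/2)T) / (σ√T) = (ln(29.47/22.6) + (0.0281+0.3571²/2)·1.1355) / 0.380525 = (0.265423 + 0.104307) / 0.380525 = 0.971631
d₂ = d₁ − σ√T = 0.971631 − 0.380525 = 0.591106
e^{−rT} = e^{−0.0281·1.1355} = 0.968596
N(d₁) = 0.834383,  N(d₂) = 0.722775
Call price V = S·N(d₁) − K·e^{−rT}·N(d₂) = 24.589266 − 15.821748 = 8.767518
Δ = N(d₁) = 0.834383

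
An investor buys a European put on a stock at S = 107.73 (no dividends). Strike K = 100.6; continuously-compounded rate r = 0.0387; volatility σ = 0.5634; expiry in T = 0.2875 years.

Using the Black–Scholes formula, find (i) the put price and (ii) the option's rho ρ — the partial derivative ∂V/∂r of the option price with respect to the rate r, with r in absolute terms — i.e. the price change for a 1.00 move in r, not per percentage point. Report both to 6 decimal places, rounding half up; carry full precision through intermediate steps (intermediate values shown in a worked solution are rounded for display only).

σ√T = 0.5634·√0.2875 = 0.302090
d₁ = (ln(S/K) + (r+σ²/2)T) / (σ√T) = (ln(107.73/100.6) + (0.0387+0.5634²/2)·0.2875) / 0.302090 = (0.068476 + 0.056755) / 0.302090 = 0.414550
d₂ = d₁ − σ√T = 0.414550 − 0.302090 = 0.112460
e^{−rT} = e^{−0.0387·0.2875} = 0.988935
N(−d₁) = 0.339236,  N(−d₂) = 0.455229
Put price V = K·e^{−rT}·N(−d₂) − S·N(−d₁) = 45.289353 − 36.545871 = 8.743482
ρ = −K·T·e^{−rT}·N(−d₂) = -13.020689

price = 8.743482
ρ = -13.020689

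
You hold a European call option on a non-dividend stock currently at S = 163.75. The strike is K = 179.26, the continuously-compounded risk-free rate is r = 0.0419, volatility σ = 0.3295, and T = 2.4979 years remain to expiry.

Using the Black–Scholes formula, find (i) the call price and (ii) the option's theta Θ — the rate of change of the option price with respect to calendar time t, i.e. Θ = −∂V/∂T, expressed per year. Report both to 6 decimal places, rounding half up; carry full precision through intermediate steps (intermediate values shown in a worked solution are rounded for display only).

price = 34.566588
Θ = -9.292544

σ√T = 0.3295·√2.4979 = 0.520766
d₁ = (ln(S/K) + (r+σ²/2)T) / (σ√T) = (ln(163.75/179.26) + (0.0419+0.3295²/2)·2.4979) / 0.520766 = (-0.090496 + 0.240261) / 0.520766 = 0.287585
d₂ = d₁ − σ√T = 0.287585 − 0.520766 = -0.233182
e^{−rT} = e^{−0.0419·2.4979} = 0.900629
N(d₁) = 0.613168,  N(d₂) = 0.407810
Call price V = S·N(d₁) − K·e^{−rT}·N(d₂) = 100.406205 − 65.839617 = 34.566588
φ(d₁) = (1/√(2π))·e^{−d₁²/2} = 0.382781
Θ = −S·φ(d₁)·σ/(2√T) − r·K·e^{−rT}·N(d₂) = −6.533864 − 2.758680 = -9.292544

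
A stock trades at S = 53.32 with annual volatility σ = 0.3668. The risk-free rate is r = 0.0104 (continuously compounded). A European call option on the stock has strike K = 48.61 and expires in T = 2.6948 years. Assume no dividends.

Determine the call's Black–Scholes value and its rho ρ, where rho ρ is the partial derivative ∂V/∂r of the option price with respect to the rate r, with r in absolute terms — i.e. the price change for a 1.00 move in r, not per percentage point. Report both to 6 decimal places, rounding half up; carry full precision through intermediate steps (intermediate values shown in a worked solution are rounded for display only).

price = 15.158046
ρ = 58.566868

σ√T = 0.3668·√2.6948 = 0.602133
d₁ = (ln(S/K) + (r+σ²/2)T) / (σ√T) = (ln(53.32/48.61) + (0.0104+0.3668²/2)·2.6948) / 0.602133 = (0.092482 + 0.209308) / 0.602133 = 0.501202
d₂ = d₁ − σ√T = 0.501202 − 0.602133 = -0.100931
e^{−rT} = e^{−0.0104·2.6948} = 0.972363
N(d₁) = 0.691886,  N(d₂) = 0.459803
Call price V = S·N(d₁) − K·e^{−rT}·N(d₂) = 36.891335 − 21.733289 = 15.158046
ρ = K·T·e^{−rT}·N(d₂) = 58.566868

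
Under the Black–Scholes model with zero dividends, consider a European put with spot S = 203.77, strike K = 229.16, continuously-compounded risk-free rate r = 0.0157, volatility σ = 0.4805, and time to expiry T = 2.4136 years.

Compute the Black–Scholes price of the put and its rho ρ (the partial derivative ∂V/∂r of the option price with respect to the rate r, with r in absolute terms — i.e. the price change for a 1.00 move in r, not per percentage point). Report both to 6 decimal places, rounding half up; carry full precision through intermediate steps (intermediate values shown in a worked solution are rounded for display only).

σ√T = 0.4805·√2.4136 = 0.746494
d₁ = (ln(S/K) + (r+σ²/2)T) / (σ√T) = (ln(203.77/229.16) + (0.0157+0.4805²/2)·2.4136) / 0.746494 = (-0.117429 + 0.316520) / 0.746494 = 0.266702
d₂ = d₁ − σ√T = 0.266702 − 0.746494 = -0.479792
e^{−rT} = e^{−0.0157·2.4136} = 0.962815
N(−d₁) = 0.394849,  N(−d₂) = 0.684312
Put price V = K·e^{−rT}·N(−d₂) − S·N(−d₁) = 150.985816 − 80.458449 = 70.527367
ρ = −K·T·e^{−rT}·N(−d₂) = -364.419366

price = 70.527367
ρ = -364.419366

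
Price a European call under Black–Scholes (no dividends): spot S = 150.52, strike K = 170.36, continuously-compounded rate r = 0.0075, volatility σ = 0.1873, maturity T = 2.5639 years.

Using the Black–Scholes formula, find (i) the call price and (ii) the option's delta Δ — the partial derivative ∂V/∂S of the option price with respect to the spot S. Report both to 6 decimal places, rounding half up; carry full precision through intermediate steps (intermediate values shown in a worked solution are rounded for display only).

price = 11.763065
Δ = 0.421217

σ√T = 0.1873·√2.5639 = 0.299908
d₁ = (ln(S/K) + (r+σ²/2)T) / (σ√T) = (ln(150.52/170.36) + (0.0075+0.1873²/2)·2.5639) / 0.299908 = (-0.123818 + 0.064202) / 0.299908 = -0.198781
d₂ = d₁ − σ√T = -0.198781 − 0.299908 = -0.498690
e^{−rT} = e^{−0.0075·2.5639} = 0.980954
N(d₁) = 0.421217,  N(d₂) = 0.308999
Call price V = S·N(d₁) − K·e^{−rT}·N(d₂) = 63.401564 − 51.638498 = 11.763065
Δ = N(d₁) = 0.421217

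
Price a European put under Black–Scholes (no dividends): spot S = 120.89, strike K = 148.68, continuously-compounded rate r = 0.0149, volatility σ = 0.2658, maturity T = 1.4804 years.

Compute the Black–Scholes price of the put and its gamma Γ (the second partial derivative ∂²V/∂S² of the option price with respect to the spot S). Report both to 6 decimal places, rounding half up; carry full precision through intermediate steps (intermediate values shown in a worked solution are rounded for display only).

σ√T = 0.2658·√1.4804 = 0.323403
d₁ = (ln(S/K) + (r+σ²/2)T) / (σ√T) = (ln(120.89/148.68) + (0.0149+0.2658²/2)·1.4804) / 0.323403 = (-0.206915 + 0.074353) / 0.323403 = -0.409898
d₂ = d₁ − σ√T = -0.409898 − 0.323403 = -0.733302
e^{−rT} = e^{−0.0149·1.4804} = 0.978184
N(−d₁) = 0.659060,  N(−d₂) = 0.768313
Put price V = K·e^{−rT}·N(−d₂) − S·N(−d₁) = 111.740587 − 79.673730 = 32.066858
φ(d₁) = (1/√(2π))·e^{−d₁²/2} = 0.366797
Γ = φ(d₁) / (S·σ·√T) = 0.009382

price = 32.066858
Γ = 0.009382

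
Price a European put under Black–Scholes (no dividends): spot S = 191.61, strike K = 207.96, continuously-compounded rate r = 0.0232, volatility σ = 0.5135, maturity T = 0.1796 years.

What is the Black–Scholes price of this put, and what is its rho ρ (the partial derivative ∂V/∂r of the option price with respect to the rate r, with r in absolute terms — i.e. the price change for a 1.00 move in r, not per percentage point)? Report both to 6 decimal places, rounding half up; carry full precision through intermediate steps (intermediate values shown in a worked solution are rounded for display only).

σ√T = 0.5135·√0.1796 = 0.217617
d₁ = (ln(S/K) + (r+σ²/2)T) / (σ√T) = (ln(191.61/207.96) + (0.0232+0.5135²/2)·0.1796) / 0.217617 = (-0.081884 + 0.027845) / 0.217617 = -0.248318
d₂ = d₁ − σ√T = -0.248318 − 0.217617 = -0.465935
e^{−rT} = e^{−0.0232·0.1796} = 0.995842
N(−d₁) = 0.598056,  N(−d₂) = 0.679369
Put price V = K·e^{−rT}·N(−d₂) − S·N(−d₁) = 140.694146 − 114.593472 = 26.100673
ρ = −K·T·e^{−rT}·N(−d₂) = -25.268669

price = 26.100673
ρ = -25.268669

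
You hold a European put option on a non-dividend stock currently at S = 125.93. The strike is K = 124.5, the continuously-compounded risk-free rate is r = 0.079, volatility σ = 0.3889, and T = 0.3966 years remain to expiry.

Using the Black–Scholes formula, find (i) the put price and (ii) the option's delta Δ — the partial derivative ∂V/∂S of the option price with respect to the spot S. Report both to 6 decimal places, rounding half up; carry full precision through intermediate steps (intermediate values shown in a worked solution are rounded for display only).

σ√T = 0.3889·√0.3966 = 0.244914
d₁ = (ln(S/K) + (r+σ²/2)T) / (σ√T) = (ln(125.93/124.5) + (0.079+0.3889²/2)·0.3966) / 0.244914 = (0.011420 + 0.061323) / 0.244914 = 0.297016
d₂ = d₁ − σ√T = 0.297016 − 0.244914 = 0.052101
e^{−rT} = e^{−0.079·0.3966} = 0.969154
N(−d₁) = 0.383227,  N(−d₂) = 0.479224
Put price V = K·e^{−rT}·N(−d₂) − S·N(−d₁) = 57.823031 − 48.259811 = 9.563221
Δ = −N(−d₁) = -0.383227

price = 9.563221
Δ = -0.383227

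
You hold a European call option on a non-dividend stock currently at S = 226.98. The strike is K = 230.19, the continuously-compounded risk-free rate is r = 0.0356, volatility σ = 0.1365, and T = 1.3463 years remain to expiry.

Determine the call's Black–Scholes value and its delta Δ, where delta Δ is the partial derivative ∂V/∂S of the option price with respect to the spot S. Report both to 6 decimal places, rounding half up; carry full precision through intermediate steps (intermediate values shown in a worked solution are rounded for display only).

price = 18.189772
Δ = 0.615291

σ√T = 0.1365·√1.3463 = 0.158381
d₁ = (ln(S/K) + (r+σ²/2)T) / (σ√T) = (ln(226.98/230.19) + (0.0356+0.1365²/2)·1.3463) / 0.158381 = (-0.014043 + 0.060471) / 0.158381 = 0.293137
d₂ = d₁ − σ√T = 0.293137 − 0.158381 = 0.134756
e^{−rT} = e^{−0.0356·1.3463} = 0.953202
N(d₁) = 0.615291,  N(d₂) = 0.553598
Call price V = S·N(d₁) − K·e^{−rT}·N(d₂) = 139.658842 − 121.469069 = 18.189772
Δ = N(d₁) = 0.615291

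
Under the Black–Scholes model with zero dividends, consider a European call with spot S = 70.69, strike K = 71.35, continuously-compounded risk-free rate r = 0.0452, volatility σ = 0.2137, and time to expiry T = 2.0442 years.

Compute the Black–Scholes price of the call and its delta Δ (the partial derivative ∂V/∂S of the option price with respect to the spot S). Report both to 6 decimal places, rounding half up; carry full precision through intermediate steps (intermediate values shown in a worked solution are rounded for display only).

σ√T = 0.2137·√2.0442 = 0.305539
d₁ = (ln(S/K) + (r+σ²/2)T) / (σ√T) = (ln(70.69/71.35) + (0.0452+0.2137²/2)·2.0442) / 0.305539 = (-0.009293 + 0.139075) / 0.305539 = 0.424763
d₂ = d₁ − σ√T = 0.424763 − 0.305539 = 0.119224
e^{−rT} = e^{−0.0452·2.0442} = 0.911742
N(d₁) = 0.664495,  N(d₂) = 0.547451
Call price V = S·N(d₁) − K·e^{−rT}·N(d₂) = 46.973174 − 35.613244 = 11.359930
Δ = N(d₁) = 0.664495

price = 11.359930
Δ = 0.664495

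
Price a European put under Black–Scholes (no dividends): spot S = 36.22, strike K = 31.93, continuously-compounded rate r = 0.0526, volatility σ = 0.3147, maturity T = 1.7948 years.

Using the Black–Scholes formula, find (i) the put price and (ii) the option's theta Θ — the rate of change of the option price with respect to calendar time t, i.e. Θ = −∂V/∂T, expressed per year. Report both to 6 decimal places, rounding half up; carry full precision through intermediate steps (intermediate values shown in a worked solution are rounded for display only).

σ√T = 0.3147·√1.7948 = 0.421604
d₁ = (ln(S/K) + (r+σ²/2)T) / (σ√T) = (ln(36.22/31.93) + (0.0526+0.3147²/2)·1.7948) / 0.421604 = (0.126065 + 0.183281) / 0.421604 = 0.733738
d₂ = d₁ − σ√T = 0.733738 − 0.421604 = 0.312134
e^{−rT} = e^{−0.0526·1.7948} = 0.909913
N(−d₁) = 0.231554,  N(−d₂) = 0.377469
Put price V = K·e^{−rT}·N(−d₂) − S·N(−d₁) = 10.966812 − 8.386894 = 2.579919
φ(d₁) = (1/√(2π))·e^{−d₁²/2} = 0.304792
Θ = −S·φ(d₁)·σ/(2√T) + r·K·e^{−rT}·N(−d₂) = −1.296616 + 0.576854 = -0.719762

price = 2.579919
Θ = -0.719762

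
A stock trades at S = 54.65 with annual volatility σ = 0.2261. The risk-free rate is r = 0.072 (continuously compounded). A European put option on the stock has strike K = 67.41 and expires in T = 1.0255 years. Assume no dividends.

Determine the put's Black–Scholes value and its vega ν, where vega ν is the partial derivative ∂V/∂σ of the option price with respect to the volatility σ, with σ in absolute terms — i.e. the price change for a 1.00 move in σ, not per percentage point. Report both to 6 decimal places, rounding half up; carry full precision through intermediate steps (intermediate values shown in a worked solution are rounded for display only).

price = 10.235196
ν = 19.680447

σ√T = 0.2261·√1.0255 = 0.228965
d₁ = (ln(S/K) + (r+σ²/2)T) / (σ√T) = (ln(54.65/67.41) + (0.072+0.2261²/2)·1.0255) / 0.228965 = (-0.209844 + 0.100048) / 0.228965 = -0.479532
d₂ = d₁ − σ√T = -0.479532 − 0.228965 = -0.708496
e^{−rT} = e^{−0.072·1.0255} = 0.928824
N(−d₁) = 0.684220,  N(−d₂) = 0.760681
Put price V = K·e^{−rT}·N(−d₂) − S·N(−d₁) = 47.627804 − 37.392608 = 10.235196
φ(d₁) = (1/√(2π))·e^{−d₁²/2} = 0.355612
ν = S·φ(d₁)·√T = 19.680447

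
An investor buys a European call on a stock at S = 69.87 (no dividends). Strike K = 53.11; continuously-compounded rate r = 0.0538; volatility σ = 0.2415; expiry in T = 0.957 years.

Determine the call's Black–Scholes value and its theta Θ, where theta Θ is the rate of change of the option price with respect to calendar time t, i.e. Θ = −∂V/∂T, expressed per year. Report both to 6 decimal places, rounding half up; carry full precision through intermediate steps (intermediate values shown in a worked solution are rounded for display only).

σ√T = 0.2415·√0.957 = 0.236251
d₁ = (ln(S/K) + (r+σ²/2)T) / (σ√T) = (ln(69.87/53.11) + (0.0538+0.2415²/2)·0.957) / 0.236251 = (0.274271 + 0.079394) / 0.236251 = 1.496990
d₂ = d₁ − σ√T = 1.496990 − 0.236251 = 1.260739
e^{−rT} = e^{−0.0538·0.957} = 0.949816
N(d₁) = 0.932802,  N(d₂) = 0.896299
Call price V = S·N(d₁) − K·e^{−rT}·N(d₂) = 65.174881 − 45.213557 = 19.961324
φ(d₁) = (1/√(2π))·e^{−d₁²/2} = 0.130103
Θ = −S·φ(d₁)·σ/(2√T) − r·K·e^{−rT}·N(d₂) = −1.122043 − 2.432489 = -3.554533

price = 19.961324
Θ = -3.554533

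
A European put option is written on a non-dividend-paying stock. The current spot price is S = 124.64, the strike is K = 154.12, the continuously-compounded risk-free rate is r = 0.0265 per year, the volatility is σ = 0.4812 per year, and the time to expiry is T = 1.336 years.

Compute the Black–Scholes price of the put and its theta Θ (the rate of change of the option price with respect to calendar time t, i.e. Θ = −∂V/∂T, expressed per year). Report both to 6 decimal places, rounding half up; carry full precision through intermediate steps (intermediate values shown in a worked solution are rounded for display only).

price = 43.464224
Θ = -7.486299

σ√T = 0.4812·√1.336 = 0.556197
d₁ = (ln(S/K) + (r+σ²/2)T) / (σ√T) = (ln(124.64/154.12) + (0.0265+0.4812²/2)·1.336) / 0.556197 = (-0.212302 + 0.190082) / 0.556197 = -0.039950
d₂ = d₁ − σ√T = -0.039950 − 0.556197 = -0.596148
e^{−rT} = e^{−0.0265·1.336} = 0.965215
N(−d₁) = 0.515934,  N(−d₂) = 0.724462
Put price V = K·e^{−rT}·N(−d₂) − S·N(−d₁) = 107.770191 − 64.305966 = 43.464224
φ(d₁) = (1/√(2π))·e^{−d₁²/2} = 0.398624
Θ = −S·φ(d₁)·σ/(2√T) + r·K·e^{−rT}·N(−d₂) = −10.342209 + 2.855910 = -7.486299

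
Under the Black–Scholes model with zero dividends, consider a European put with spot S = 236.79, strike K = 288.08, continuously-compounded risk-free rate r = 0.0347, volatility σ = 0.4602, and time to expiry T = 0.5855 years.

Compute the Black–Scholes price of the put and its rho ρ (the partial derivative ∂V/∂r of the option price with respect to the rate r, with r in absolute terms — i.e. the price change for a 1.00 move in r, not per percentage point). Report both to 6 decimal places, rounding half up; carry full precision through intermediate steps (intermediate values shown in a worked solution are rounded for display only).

σ√T = 0.4602·√0.5855 = 0.352136
d₁ = (ln(S/K) + (r+σ²/2)T) / (σ√T) = (ln(236.79/288.08) + (0.0347+0.4602²/2)·0.5855) / 0.352136 = (-0.196065 + 0.082317) / 0.352136 = -0.323023
d₂ = d₁ − σ√T = -0.323023 − 0.352136 = -0.675159
e^{−rT} = e^{−0.0347·0.5855} = 0.979888
N(−d₁) = 0.626661,  N(−d₂) = 0.750213
Put price V = K·e^{−rT}·N(−d₂) − S·N(−d₁) = 211.774624 − 148.387076 = 63.387548
ρ = −K·T·e^{−rT}·N(−d₂) = -123.994042

price = 63.387548
ρ = -123.994042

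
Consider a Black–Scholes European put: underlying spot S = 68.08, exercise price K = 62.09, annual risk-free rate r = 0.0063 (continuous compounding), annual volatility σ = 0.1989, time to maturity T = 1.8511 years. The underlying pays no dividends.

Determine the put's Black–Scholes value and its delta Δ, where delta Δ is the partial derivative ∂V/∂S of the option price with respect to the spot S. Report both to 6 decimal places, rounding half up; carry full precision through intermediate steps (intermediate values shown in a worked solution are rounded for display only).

price = 4.113724
Δ = -0.301973

σ√T = 0.1989·√1.8511 = 0.270614
d₁ = (ln(S/K) + (r+σ²/2)T) / (σ√T) = (ln(68.08/62.09) + (0.0063+0.1989²/2)·1.8511) / 0.270614 = (0.092099 + 0.048278) / 0.270614 = 0.518733
d₂ = d₁ − σ√T = 0.518733 − 0.270614 = 0.248120
e^{−rT} = e^{−0.0063·1.8511} = 0.988406
N(−d₁) = 0.301973,  N(−d₂) = 0.402021
Put price V = K·e^{−rT}·N(−d₂) − S·N(−d₁) = 24.672068 − 20.558345 = 4.113724
Δ = −N(−d₁) = -0.301973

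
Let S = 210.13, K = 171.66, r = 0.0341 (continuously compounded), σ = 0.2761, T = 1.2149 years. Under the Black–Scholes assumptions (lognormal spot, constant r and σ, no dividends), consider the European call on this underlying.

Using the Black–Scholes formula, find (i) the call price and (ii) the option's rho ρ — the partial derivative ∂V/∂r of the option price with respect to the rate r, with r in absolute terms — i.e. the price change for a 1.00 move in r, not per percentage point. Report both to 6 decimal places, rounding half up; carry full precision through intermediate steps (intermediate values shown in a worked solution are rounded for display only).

σ√T = 0.2761·√1.2149 = 0.304324
d₁ = (ln(S/K) + (r+σ²/2)T) / (σ√T) = (ln(210.13/171.66) + (0.0341+0.2761²/2)·1.2149) / 0.304324 = (0.202211 + 0.087735) / 0.304324 = 0.952751
d₂ = d₁ − σ√T = 0.952751 − 0.304324 = 0.648427
e^{−rT} = e^{−0.0341·1.2149} = 0.959418
N(d₁) = 0.829642,  N(d₂) = 0.741646
Call price V = S·N(d₁) − K·e^{−rT}·N(d₂) = 174.332655 − 122.144383 = 52.188271
ρ = K·T·e^{−rT}·N(d₂) = 148.393211

price = 52.188271
ρ = 148.393211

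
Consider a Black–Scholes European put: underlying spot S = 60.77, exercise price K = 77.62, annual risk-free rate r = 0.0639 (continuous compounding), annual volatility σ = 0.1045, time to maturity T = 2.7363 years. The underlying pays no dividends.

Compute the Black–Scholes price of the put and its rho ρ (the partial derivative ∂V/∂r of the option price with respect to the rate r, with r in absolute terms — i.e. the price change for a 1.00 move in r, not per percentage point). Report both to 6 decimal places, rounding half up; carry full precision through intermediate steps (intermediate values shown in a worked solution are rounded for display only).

price = 6.884879
ρ = -122.715496

σ√T = 0.1045·√2.7363 = 0.172861
d₁ = (ln(S/K) + (r+σ²/2)T) / (σ√T) = (ln(60.77/77.62) + (0.0639+0.1045²/2)·2.7363) / 0.172861 = (-0.244729 + 0.189790) / 0.172861 = -0.317820
d₂ = d₁ − σ√T = -0.317820 − 0.172861 = -0.490681
e^{−rT} = e^{−0.0639·2.7363} = 0.839583
N(−d₁) = 0.624689,  N(−d₂) = 0.688174
Put price V = K·e^{−rT}·N(−d₂) − S·N(−d₁) = 44.847237 − 37.962359 = 6.884879
ρ = −K·T·e^{−rT}·N(−d₂) = -122.715496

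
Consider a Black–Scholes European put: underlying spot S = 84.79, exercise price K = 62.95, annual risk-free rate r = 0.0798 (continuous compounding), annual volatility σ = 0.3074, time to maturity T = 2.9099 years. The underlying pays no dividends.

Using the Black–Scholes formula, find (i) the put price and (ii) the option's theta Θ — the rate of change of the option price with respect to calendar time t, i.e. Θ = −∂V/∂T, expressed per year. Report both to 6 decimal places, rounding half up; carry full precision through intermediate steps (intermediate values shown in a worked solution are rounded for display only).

σ√T = 0.3074·√2.9099 = 0.524376
d₁ = (ln(S/K) + (r+σ²/2)T) / (σ√T) = (ln(84.79/62.95) + (0.0798+0.3074²/2)·2.9099) / 0.524376 = (0.297837 + 0.369695) / 0.524376 = 1.273002
d₂ = d₁ − σ√T = 1.273002 − 0.524376 = 0.748626
e^{−rT} = e^{−0.0798·2.9099} = 0.792780
N(−d₁) = 0.101509,  N(−d₂) = 0.227041
Put price V = K·e^{−rT}·N(−d₂) − S·N(−d₁) = 11.330602 − 8.606914 = 2.723687
φ(d₁) = (1/√(2π))·e^{−d₁²/2} = 0.177425
Θ = −S·φ(d₁)·σ/(2√T) + r·K·e^{−rT}·N(−d₂) = −1.355485 + 0.904182 = -0.451303

price = 2.723687
Θ = -0.451303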